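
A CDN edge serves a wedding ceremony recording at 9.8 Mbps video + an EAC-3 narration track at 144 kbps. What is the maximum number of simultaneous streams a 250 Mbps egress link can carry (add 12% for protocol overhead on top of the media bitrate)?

Audio: 144 kbps = 0.144 Mbps.
Per-viewer media rate: 9.944 Mbps.
On the wire with 12% overhead: 11.137 Mbps.
250 Mbps = 250.0 Mbps; 250.0 / 11.137 = 22.45 → 22 viewers.

22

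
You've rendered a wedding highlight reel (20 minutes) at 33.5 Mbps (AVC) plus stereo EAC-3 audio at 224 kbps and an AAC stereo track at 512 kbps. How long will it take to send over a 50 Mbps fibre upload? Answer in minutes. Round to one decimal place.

20 min = 1200 s
Audio total: 224 + 512 = 736 kbps = 0.736 Mbps.
Total bitrate: 34.236 Mbps.
File: 34.236 Mbps × 1200 s = 41083.2 Mb.
At 50 Mbps: 41083.2 / 50 = 821.7 s ≈ 13.7 minutes.

13.7 minutes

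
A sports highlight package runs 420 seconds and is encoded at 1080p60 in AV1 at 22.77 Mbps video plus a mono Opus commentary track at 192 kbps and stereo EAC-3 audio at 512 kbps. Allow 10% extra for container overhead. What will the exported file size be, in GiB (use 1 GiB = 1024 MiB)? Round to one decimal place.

1.3 GiB

Audio total: 192 + 512 = 704 kbps = 0.704 Mbps.
Total bitrate: 22.77 + 0.704 = 23.474 Mbps.
Stream data: 23.474 Mbps × 420 s = 9859.1 Mb.
With 10% container overhead: ×1.10.
10,845 Mb = 1,355,623,500 bytes ÷ 1,073,741,824 = 1.263 GiB.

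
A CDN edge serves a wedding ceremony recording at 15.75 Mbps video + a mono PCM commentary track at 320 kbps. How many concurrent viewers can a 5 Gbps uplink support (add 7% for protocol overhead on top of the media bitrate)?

290

Audio: 320 kbps = 0.320 Mbps.
Per-viewer media rate: 16.070 Mbps.
On the wire with 7% overhead: 17.195 Mbps.
5 Gbps = 5,000 Mbps; 5,000 / 17.195 = 290.78 → 290 viewers.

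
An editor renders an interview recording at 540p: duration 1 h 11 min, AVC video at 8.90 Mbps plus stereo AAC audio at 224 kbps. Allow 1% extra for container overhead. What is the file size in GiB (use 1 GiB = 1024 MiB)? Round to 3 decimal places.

4.570 GiB

1 h 11 min = 71 min = 4260 s
Audio: 224 kbps = 0.224 Mbps.
Total bitrate: 8.90 + 0.224 = 9.124 Mbps.
Stream data: 9.124 Mbps × 4260 s = 38868.2 Mb.
With 1% container overhead: ×1.01.
39,257 Mb = 4,907,115,300 bytes ÷ 1,073,741,824 = 4.570 GiB.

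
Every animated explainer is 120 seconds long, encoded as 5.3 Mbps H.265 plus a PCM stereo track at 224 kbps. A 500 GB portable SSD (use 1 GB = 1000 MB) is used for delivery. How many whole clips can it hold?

6034

Audio: 224 kbps = 0.224 Mbps.
Total bitrate: 5.524 Mbps.
Per item: 5.524 Mbps × 120 s = 662.9 Mb = 82.86 MB.
Capacity: 500 GB = 4,000,000 Mb; 6034.27 items → 6034 complete.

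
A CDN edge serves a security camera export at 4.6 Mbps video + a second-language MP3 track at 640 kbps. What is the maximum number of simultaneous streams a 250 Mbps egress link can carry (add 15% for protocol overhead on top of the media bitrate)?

Audio: 640 kbps = 0.640 Mbps.
Per-viewer media rate: 5.240 Mbps.
On the wire with 15% overhead: 6.026 Mbps.
250 Mbps = 250.0 Mbps; 250.0 / 6.026 = 41.49 → 41 viewers.

41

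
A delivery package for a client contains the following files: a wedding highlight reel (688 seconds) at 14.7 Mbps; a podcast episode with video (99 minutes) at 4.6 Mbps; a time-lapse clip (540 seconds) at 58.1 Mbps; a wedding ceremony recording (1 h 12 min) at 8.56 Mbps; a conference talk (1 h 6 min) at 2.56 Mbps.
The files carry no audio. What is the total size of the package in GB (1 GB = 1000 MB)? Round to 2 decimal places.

14.49 GB

wedding highlight reel: 14.700 Mbps × 688 s = 10113.6 Mb
podcast episode with video: 4.600 Mbps × 5940 s = 27324.0 Mb
time-lapse clip: 58.100 Mbps × 540 s = 31374.0 Mb
wedding ceremony recording: 8.560 Mbps × 4320 s = 36979.2 Mb
conference talk: 2.560 Mbps × 3960 s = 10137.6 Mb
Total: 115928.4 Mb = 14491.0 MB.
= 14.49 GB.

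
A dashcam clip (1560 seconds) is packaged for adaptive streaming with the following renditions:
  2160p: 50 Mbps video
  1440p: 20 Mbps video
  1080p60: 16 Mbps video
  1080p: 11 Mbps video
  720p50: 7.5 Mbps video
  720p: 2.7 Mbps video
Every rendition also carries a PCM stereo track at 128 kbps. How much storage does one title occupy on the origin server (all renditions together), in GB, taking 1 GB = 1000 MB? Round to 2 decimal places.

21.05 GB

Audio: 128 kbps = 0.128 Mbps.
Sum of rendition bitrates: (50+0.128) + (20+0.128) + (16+0.128) + (11+0.128) + (7.5+0.128) + (2.7+0.128) = 107.968 Mbps.
× 1560 s = 168,430 Mb = 21,054 MB = 21.05 GB.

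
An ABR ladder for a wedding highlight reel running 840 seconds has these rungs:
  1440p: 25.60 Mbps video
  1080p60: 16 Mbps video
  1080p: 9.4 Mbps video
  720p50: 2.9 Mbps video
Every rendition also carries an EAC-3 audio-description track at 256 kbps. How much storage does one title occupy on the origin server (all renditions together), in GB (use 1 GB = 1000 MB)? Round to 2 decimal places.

5.77 GB

Audio: 256 kbps = 0.256 Mbps.
Sum of rendition bitrates: (25.60+0.256) + (16+0.256) + (9.4+0.256) + (2.9+0.256) = 54.924 Mbps.
× 840 s = 46,136 Mb = 5,767 MB = 5.767 GB.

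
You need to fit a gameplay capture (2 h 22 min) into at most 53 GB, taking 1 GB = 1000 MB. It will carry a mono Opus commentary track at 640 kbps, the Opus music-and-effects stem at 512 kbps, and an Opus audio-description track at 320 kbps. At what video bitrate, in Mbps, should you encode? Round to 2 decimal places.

48.29 Mbps

Budget: 53 GB = 424000.0 Mb.
2 h 22 min = 142 min = 8520 s
Total bitrate budget: 424000.0 Mb / 8520 s = 49.765 Mbps.
Audio total: 640 + 512 + 320 = 1472 kbps = 1.472 Mbps.
Video: 49.765 − 1.472 = 48.293 Mbps.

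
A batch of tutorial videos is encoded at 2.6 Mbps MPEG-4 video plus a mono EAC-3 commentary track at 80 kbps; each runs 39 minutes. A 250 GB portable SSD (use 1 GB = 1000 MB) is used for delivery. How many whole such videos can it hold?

318

39 min = 2340 s
Audio: 80 kbps = 0.080 Mbps.
Total bitrate: 2.680 Mbps.
Per item: 2.680 Mbps × 2340 s = 6,271 Mb = 783.9 MB.
Capacity: 250 GB = 2,000,000 Mb; 318.92 items → 318 complete.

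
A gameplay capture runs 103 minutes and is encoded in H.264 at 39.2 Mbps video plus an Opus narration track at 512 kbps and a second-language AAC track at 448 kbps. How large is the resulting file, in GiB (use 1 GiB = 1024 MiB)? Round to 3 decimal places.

28.893 GiB

103 min = 6180 s
Audio total: 512 + 448 = 960 kbps = 0.960 Mbps.
Total bitrate: 39.2 + 0.960 = 40.160 Mbps.
Stream data: 40.160 Mbps × 6180 s = 248188.8 Mb.
248,189 Mb = 31,023,600,000 bytes ÷ 1,073,741,824 = 28.89 GiB.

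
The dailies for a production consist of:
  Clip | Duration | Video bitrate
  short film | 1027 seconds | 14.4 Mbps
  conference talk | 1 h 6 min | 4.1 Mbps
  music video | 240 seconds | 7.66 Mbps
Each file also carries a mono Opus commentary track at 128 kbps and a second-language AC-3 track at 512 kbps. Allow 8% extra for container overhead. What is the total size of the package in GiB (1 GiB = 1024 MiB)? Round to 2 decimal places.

4.55 GiB

Audio total: 128 + 512 = 640 kbps = 0.640 Mbps.
short film: 15.040 Mbps × 1027 s × 1.08 = 16681.8 Mb
conference talk: 4.740 Mbps × 3960 s × 1.08 = 20272.0 Mb
music video: 8.300 Mbps × 240 s × 1.08 = 2151.4 Mb
Total: 39105.2 Mb = 4888.1 MB.
= 4.552 GiB.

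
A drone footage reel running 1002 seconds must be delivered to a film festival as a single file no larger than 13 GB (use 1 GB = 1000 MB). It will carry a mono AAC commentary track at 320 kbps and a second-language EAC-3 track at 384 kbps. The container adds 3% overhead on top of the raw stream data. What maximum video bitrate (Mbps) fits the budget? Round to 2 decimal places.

100.07 Mbps

Budget: 13 GB = 104000.0 Mb.
Stream payload after overhead: 104000.0 / 1.03 = 100970.9 Mb.
Total bitrate budget: 100970.9 Mb / 1002 s = 100.769 Mbps.
Audio total: 320 + 384 = 704 kbps = 0.704 Mbps.
Video: 100.769 − 0.704 = 100.065 Mbps.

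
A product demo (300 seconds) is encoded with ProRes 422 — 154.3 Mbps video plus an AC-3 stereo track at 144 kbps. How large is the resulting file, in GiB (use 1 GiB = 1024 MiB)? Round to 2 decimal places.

5.39 GiB

Audio: 144 kbps = 0.144 Mbps.
Total bitrate: 154.3 + 0.144 = 154.444 Mbps.
Stream data: 154.444 Mbps × 300 s = 46333.2 Mb.
46,333 Mb = 5,791,650,000 bytes ÷ 1,073,741,824 = 5.394 GiB.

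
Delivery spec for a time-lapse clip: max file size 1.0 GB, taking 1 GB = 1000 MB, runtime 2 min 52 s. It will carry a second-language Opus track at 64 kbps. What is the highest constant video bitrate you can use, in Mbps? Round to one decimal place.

46.4 Mbps

Budget: 1.0 GB = 8000.0 Mb.
2 min 52 s = 172 s
Total bitrate budget: 8000.0 Mb / 172 s = 46.512 Mbps.
Audio: 64 kbps = 0.064 Mbps.
Video: 46.512 − 0.064 = 46.448 Mbps.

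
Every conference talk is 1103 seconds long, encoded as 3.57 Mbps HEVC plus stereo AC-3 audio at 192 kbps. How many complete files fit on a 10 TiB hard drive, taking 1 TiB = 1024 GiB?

Audio: 192 kbps = 0.192 Mbps.
Total bitrate: 3.762 Mbps.
Per item: 3.762 Mbps × 1103 s = 4,149 Mb = 518.7 MB.
Capacity: 10 TiB = 87,960,930 Mb; 21198.03 items → 21198 complete.

21198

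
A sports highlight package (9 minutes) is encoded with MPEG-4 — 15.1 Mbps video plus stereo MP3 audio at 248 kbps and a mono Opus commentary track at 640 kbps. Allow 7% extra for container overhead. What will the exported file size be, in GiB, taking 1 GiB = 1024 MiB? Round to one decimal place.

1.1 GiB

9 min = 540 s
Audio total: 248 + 640 = 888 kbps = 0.888 Mbps.
Total bitrate: 15.1 + 0.888 = 15.988 Mbps.
Stream data: 15.988 Mbps × 540 s = 8633.5 Mb.
With 7% container overhead: ×1.07.
9,238 Mb = 1,154,733,300 bytes ÷ 1,073,741,824 = 1.075 GiB.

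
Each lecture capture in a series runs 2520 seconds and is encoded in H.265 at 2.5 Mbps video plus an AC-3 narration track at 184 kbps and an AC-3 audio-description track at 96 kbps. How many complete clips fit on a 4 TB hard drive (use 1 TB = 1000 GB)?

4567

Audio total: 184 + 96 = 280 kbps = 0.280 Mbps.
Total bitrate: 2.780 Mbps.
Per item: 2.780 Mbps × 2520 s = 7,006 Mb = 875.7 MB.
Capacity: 4 TB = 32,000,000 Mb; 4567.77 items → 4567 complete.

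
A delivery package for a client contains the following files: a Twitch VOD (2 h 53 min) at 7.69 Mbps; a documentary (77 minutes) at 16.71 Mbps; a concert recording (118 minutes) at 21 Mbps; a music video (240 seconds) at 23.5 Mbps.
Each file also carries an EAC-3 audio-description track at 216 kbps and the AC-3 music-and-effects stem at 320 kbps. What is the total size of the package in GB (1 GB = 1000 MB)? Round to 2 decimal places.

Audio total: 216 + 320 = 536 kbps = 0.536 Mbps.
Twitch VOD: 8.226 Mbps × 10380 s = 85385.9 Mb
documentary: 17.246 Mbps × 4620 s = 79676.5 Mb
concert recording: 21.536 Mbps × 7080 s = 152474.9 Mb
music video: 24.036 Mbps × 240 s = 5768.6 Mb
Total: 323305.9 Mb = 40413.2 MB.
= 40.41 GB.

40.41 GB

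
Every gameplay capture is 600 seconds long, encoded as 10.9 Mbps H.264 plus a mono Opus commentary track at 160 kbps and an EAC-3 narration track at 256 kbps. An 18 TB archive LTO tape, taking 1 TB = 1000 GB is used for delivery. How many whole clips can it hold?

Audio total: 160 + 256 = 416 kbps = 0.416 Mbps.
Total bitrate: 11.316 Mbps.
Per item: 11.316 Mbps × 600 s = 6,790 Mb = 848.7 MB.
Capacity: 18 TB = 144,000,000 Mb; 21208.91 items → 21208 complete.

21208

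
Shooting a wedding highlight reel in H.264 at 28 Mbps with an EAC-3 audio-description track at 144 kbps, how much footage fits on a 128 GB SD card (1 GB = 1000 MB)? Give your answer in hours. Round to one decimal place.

Audio: 144 kbps = 0.144 Mbps.
Total bitrate: 28 + 0.144 = 28.144 Mbps.
Capacity: 128 GB = 1,024,000 Mb.
Recording time: 1,024,000 / 28.144 = 36,384 s ≈ 10.1 hours.

10.1 hours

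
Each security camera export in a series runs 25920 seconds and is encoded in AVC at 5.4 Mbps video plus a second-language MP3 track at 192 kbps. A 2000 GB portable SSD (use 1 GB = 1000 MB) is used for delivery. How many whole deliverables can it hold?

110

Audio: 192 kbps = 0.192 Mbps.
Total bitrate: 5.592 Mbps.
Per item: 5.592 Mbps × 25920 s = 144,945 Mb = 18,118 MB.
Capacity: 2000 GB = 16,000,000 Mb; 110.39 items → 110 complete.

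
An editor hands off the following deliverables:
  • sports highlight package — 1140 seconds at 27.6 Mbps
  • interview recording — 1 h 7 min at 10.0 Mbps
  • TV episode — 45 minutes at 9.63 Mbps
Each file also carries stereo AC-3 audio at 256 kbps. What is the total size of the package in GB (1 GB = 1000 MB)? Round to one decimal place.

12.5 GB

Audio: 256 kbps = 0.256 Mbps.
sports highlight package: 27.856 Mbps × 1140 s = 31755.8 Mb
interview recording: 10.256 Mbps × 4020 s = 41229.1 Mb
TV episode: 9.886 Mbps × 2700 s = 26692.2 Mb
Total: 99677.2 Mb = 12459.6 MB.
= 12.46 GB.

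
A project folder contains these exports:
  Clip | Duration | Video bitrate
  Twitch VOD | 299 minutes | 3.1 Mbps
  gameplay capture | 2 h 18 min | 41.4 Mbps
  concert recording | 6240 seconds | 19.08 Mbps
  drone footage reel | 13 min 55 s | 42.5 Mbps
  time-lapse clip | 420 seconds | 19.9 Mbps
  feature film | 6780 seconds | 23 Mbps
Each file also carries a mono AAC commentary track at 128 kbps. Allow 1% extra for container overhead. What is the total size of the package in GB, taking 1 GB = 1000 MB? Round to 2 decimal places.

Audio: 128 kbps = 0.128 Mbps.
Twitch VOD: 3.228 Mbps × 17940 s × 1.01 = 58489.4 Mb
gameplay capture: 41.528 Mbps × 8280 s × 1.01 = 347290.4 Mb
concert recording: 19.208 Mbps × 6240 s × 1.01 = 121056.5 Mb
drone footage reel: 42.628 Mbps × 835 s × 1.01 = 35950.3 Mb
time-lapse clip: 20.028 Mbps × 420 s × 1.01 = 8495.9 Mb
feature film: 23.128 Mbps × 6780 s × 1.01 = 158375.9 Mb
Total: 729658.4 Mb = 91207.3 MB.
= 91.21 GB.

91.21 GB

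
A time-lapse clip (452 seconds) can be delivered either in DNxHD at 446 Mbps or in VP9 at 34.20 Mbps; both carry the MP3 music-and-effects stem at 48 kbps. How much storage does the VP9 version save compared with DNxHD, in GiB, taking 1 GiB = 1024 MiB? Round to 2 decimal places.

21.67 GiB

Audio: 48 kbps = 0.048 Mbps.
DNxHD: 446.048 Mbps × 452 s = 201613.7 Mb = 23.471 GiB.
VP9: 34.248 Mbps × 452 s = 15480.1 Mb = 1.802 GiB.
Saving: 23.471 − 1.802 = 21.669 GiB.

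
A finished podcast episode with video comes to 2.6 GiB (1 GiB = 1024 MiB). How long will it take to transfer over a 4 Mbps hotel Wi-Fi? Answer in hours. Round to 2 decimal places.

File: 2.6 GiB = 22333.8 Mb.
At 4 Mbps: 22333.8 / 4 = 5583.5 s ≈ 1.55 hours.

1.55 hours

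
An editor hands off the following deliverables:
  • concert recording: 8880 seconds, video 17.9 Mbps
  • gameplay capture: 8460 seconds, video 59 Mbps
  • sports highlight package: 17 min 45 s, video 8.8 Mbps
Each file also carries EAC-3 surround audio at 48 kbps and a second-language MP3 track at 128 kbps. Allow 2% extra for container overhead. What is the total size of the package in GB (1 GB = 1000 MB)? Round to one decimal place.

85.5 GB

Audio total: 48 + 128 = 176 kbps = 0.176 Mbps.
concert recording: 18.076 Mbps × 8880 s × 1.02 = 163725.2 Mb
gameplay capture: 59.176 Mbps × 8460 s × 1.02 = 510641.5 Mb
sports highlight package: 8.976 Mbps × 1065 s × 1.02 = 9750.6 Mb
Total: 684117.3 Mb = 85514.7 MB.
= 85.51 GB.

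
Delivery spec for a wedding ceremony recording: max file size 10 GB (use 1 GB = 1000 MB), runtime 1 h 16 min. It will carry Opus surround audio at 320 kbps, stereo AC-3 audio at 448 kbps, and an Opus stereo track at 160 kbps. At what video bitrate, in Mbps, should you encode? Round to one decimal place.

Budget: 10 GB = 80000.0 Mb.
1 h 16 min = 76 min = 4560 s
Total bitrate budget: 80000.0 Mb / 4560 s = 17.544 Mbps.
Audio total: 320 + 448 + 160 = 928 kbps = 0.928 Mbps.
Video: 17.544 − 0.928 = 16.616 Mbps.

16.6 Mbps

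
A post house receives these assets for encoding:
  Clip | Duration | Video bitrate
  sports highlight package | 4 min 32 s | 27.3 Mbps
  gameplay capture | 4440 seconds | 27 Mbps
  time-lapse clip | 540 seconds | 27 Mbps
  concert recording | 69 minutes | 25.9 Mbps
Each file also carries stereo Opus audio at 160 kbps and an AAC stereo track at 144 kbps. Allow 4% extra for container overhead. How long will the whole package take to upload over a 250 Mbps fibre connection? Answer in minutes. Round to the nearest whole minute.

17 minutes

Audio total: 160 + 144 = 304 kbps = 0.304 Mbps.
sports highlight package: 27.604 Mbps × 272 s × 1.04 = 7808.6 Mb
gameplay capture: 27.304 Mbps × 4440 s × 1.04 = 126079.0 Mb
time-lapse clip: 27.304 Mbps × 540 s × 1.04 = 15333.9 Mb
concert recording: 26.204 Mbps × 4140 s × 1.04 = 112823.9 Mb
Total: 262045.4 Mb = 32755.7 MB.
At 250 Mbps: 262045.4 / 250 = 1048 s ≈ 17.5 minutes.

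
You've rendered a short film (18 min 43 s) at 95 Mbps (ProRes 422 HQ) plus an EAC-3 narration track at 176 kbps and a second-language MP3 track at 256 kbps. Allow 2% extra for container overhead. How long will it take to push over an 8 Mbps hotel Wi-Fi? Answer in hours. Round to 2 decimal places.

3.80 hours

18 min 43 s = 1123 s
Audio total: 176 + 256 = 432 kbps = 0.432 Mbps.
Total bitrate: 95.432 Mbps.
File: 95.432 Mbps × 1123 s = 107170.1 Mb.
With 2% container overhead: ×1.02. → 109313.5 Mb.
At 8 Mbps: 109313.5 / 8 = 13664.2 s ≈ 3.8 hours.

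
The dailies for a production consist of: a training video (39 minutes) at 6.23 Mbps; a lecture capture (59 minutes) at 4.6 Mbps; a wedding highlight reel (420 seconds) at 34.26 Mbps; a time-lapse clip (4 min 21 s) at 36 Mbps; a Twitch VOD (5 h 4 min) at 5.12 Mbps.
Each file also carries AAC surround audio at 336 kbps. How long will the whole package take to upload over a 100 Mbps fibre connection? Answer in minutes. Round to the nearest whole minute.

Audio: 336 kbps = 0.336 Mbps.
training video: 6.566 Mbps × 2340 s = 15364.4 Mb
lecture capture: 4.936 Mbps × 3540 s = 17473.4 Mb
wedding highlight reel: 34.596 Mbps × 420 s = 14530.3 Mb
time-lapse clip: 36.336 Mbps × 261 s = 9483.7 Mb
Twitch VOD: 5.456 Mbps × 18240 s = 99517.4 Mb
Total: 156369.3 Mb = 19546.2 MB.
At 100 Mbps: 156369.3 / 100 = 1564 s ≈ 26.1 minutes.

26 minutes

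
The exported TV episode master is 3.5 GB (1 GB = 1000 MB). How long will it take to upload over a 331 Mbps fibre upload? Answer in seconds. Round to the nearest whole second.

85 seconds

File: 3.5 GB = 28000.0 Mb.
At 331 Mbps: 28000.0 / 331 = 84.6 s ≈ 84.6 seconds.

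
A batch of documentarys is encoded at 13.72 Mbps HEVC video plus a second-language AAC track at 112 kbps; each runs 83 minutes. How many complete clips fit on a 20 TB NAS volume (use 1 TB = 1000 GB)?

2322

83 min = 4980 s
Audio: 112 kbps = 0.112 Mbps.
Total bitrate: 13.832 Mbps.
Per item: 13.832 Mbps × 4980 s = 68,883 Mb = 8,610 MB.
Capacity: 20 TB = 160,000,000 Mb; 2322.77 items → 2322 complete.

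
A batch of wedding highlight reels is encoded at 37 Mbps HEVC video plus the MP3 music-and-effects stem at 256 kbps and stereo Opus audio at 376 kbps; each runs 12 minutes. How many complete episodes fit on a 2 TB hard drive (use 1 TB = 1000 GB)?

590

12 min = 720 s
Audio total: 256 + 376 = 632 kbps = 0.632 Mbps.
Total bitrate: 37.632 Mbps.
Per item: 37.632 Mbps × 720 s = 27,095 Mb = 3,387 MB.
Capacity: 2 TB = 16,000,000 Mb; 590.51 items → 590 complete.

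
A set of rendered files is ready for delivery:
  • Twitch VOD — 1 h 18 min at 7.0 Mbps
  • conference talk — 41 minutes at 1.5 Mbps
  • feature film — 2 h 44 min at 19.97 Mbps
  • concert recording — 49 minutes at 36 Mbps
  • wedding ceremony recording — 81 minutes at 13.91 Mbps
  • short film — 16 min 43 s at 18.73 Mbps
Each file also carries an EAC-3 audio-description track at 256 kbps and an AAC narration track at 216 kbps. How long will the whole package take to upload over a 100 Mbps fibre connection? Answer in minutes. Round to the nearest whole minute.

Audio total: 256 + 216 = 472 kbps = 0.472 Mbps.
Twitch VOD: 7.472 Mbps × 4680 s = 34969.0 Mb
conference talk: 1.972 Mbps × 2460 s = 4851.1 Mb
feature film: 20.442 Mbps × 9840 s = 201149.3 Mb
concert recording: 36.472 Mbps × 2940 s = 107227.7 Mb
wedding ceremony recording: 14.382 Mbps × 4860 s = 69896.5 Mb
short film: 19.202 Mbps × 1003 s = 19259.6 Mb
Total: 437353.2 Mb = 54669.1 MB.
At 100 Mbps: 437353.2 / 100 = 4374 s ≈ 72.9 minutes.

73 minutes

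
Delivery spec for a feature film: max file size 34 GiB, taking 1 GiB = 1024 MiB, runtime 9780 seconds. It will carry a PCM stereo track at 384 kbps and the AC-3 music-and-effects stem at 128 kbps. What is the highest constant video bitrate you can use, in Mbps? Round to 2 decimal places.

Budget: 34 GiB = 292057.8 Mb.
Total bitrate budget: 292057.8 Mb / 9780 s = 29.863 Mbps.
Audio total: 384 + 128 = 512 kbps = 0.512 Mbps.
Video: 29.863 − 0.512 = 29.351 Mbps.

29.35 Mbps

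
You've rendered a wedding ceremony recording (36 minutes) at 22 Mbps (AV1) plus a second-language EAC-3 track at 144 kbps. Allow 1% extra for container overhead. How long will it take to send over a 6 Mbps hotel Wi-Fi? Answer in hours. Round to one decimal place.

36 min = 2160 s
Audio: 144 kbps = 0.144 Mbps.
Total bitrate: 22.144 Mbps.
File: 22.144 Mbps × 2160 s = 47831.0 Mb.
With 1% container overhead: ×1.01. → 48309.4 Mb.
At 6 Mbps: 48309.4 / 6 = 8051.6 s ≈ 2.24 hours.

2.2 hours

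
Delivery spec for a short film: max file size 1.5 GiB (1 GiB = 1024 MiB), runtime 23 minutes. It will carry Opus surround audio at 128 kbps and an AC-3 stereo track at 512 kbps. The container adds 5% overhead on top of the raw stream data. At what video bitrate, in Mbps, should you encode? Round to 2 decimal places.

Budget: 1.5 GiB = 12884.9 Mb.
Stream payload after overhead: 12884.9 / 1.05 = 12271.3 Mb.
23 min = 1380 s
Total bitrate budget: 12271.3 Mb / 1380 s = 8.892 Mbps.
Audio total: 128 + 512 = 640 kbps = 0.640 Mbps.
Video: 8.892 − 0.640 = 8.252 Mbps.

8.25 Mbps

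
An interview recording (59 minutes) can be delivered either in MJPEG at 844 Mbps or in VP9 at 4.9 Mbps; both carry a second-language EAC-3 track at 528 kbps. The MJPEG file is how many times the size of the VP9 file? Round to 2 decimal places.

59 min = 3540 s
Audio: 528 kbps = 0.528 Mbps.
MJPEG: 844.528 Mbps × 3540 s = 2989629.1 Mb = 373.704 GB.
VP9: 5.428 Mbps × 3540 s = 19215.1 Mb = 2.402 GB.
Ratio: 373.704 / 2.402 = 155.587.

155.59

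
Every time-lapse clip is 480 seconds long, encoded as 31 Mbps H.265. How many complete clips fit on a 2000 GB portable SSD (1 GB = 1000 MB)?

Per item: 31.000 Mbps × 480 s = 14,880 Mb = 1,860 MB.
Capacity: 2000 GB = 16,000,000 Mb; 1075.27 items → 1075 complete.

1075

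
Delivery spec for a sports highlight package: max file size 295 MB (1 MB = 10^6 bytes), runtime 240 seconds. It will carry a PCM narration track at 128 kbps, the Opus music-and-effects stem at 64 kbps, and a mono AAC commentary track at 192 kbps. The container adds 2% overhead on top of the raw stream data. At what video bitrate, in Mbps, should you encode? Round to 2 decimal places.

9.26 Mbps

Budget: 295 MB = 2360.0 Mb.
Stream payload after overhead: 2360.0 / 1.02 = 2313.7 Mb.
Total bitrate budget: 2313.7 Mb / 240 s = 9.641 Mbps.
Audio total: 128 + 64 + 192 = 384 kbps = 0.384 Mbps.
Video: 9.641 − 0.384 = 9.257 Mbps.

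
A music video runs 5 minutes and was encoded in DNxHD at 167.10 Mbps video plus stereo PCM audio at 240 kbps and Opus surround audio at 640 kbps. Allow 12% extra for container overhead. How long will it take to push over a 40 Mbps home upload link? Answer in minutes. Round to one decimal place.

5 min = 300 s
Audio total: 240 + 640 = 880 kbps = 0.880 Mbps.
Total bitrate: 167.980 Mbps.
File: 167.980 Mbps × 300 s = 50394.0 Mb.
With 12% container overhead: ×1.12. → 56441.3 Mb.
At 40 Mbps: 56441.3 / 40 = 1411.0 s ≈ 23.5 minutes.

23.5 minutes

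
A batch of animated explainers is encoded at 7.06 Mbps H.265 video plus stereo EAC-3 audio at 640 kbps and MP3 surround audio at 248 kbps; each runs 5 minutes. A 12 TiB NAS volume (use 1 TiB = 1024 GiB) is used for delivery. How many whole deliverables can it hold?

44268

5 min = 300 s
Audio total: 640 + 248 = 888 kbps = 0.888 Mbps.
Total bitrate: 7.948 Mbps.
Per item: 7.948 Mbps × 300 s = 2,384 Mb = 298.1 MB.
Capacity: 12 TiB = 105,553,116 Mb; 44268.21 items → 44268 complete.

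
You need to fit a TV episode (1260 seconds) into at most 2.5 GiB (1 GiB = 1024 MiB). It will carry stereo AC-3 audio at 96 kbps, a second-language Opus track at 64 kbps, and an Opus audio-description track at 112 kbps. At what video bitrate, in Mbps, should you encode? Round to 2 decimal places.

16.77 Mbps

Budget: 2.5 GiB = 21474.8 Mb.
Total bitrate budget: 21474.8 Mb / 1260 s = 17.044 Mbps.
Audio total: 96 + 64 + 112 = 272 kbps = 0.272 Mbps.
Video: 17.044 − 0.272 = 16.772 Mbps.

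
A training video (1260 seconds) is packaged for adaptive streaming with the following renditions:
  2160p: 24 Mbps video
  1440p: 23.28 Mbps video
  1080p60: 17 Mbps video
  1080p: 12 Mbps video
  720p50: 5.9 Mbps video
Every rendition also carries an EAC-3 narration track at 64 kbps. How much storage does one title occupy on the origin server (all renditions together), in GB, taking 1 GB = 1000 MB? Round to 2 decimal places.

Audio: 64 kbps = 0.064 Mbps.
Sum of rendition bitrates: (24+0.064) + (23.28+0.064) + (17+0.064) + (12+0.064) + (5.9+0.064) = 82.500 Mbps.
× 1260 s = 103,950 Mb = 12,994 MB = 12.99 GB.

12.99 GB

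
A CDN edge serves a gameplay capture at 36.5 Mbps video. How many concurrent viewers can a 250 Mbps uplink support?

6

250 Mbps = 250.0 Mbps; 250.0 / 36.500 = 6.85 → 6 viewers.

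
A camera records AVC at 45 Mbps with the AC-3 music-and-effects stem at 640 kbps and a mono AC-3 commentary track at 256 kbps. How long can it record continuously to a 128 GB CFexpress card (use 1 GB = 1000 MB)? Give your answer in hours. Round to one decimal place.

6.2 hours

Audio total: 640 + 256 = 896 kbps = 0.896 Mbps.
Total bitrate: 45 + 0.896 = 45.896 Mbps.
Capacity: 128 GB = 1,024,000 Mb.
Recording time: 1,024,000 / 45.896 = 22,311 s ≈ 6.20 hours.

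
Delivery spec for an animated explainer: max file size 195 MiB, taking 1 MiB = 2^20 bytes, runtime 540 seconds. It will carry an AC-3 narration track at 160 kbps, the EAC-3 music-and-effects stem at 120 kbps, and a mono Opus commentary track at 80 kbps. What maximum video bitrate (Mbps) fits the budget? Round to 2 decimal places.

Budget: 195 MiB = 1635.8 Mb.
Total bitrate budget: 1635.8 Mb / 540 s = 3.029 Mbps.
Audio total: 160 + 120 + 80 = 360 kbps = 0.360 Mbps.
Video: 3.029 − 0.360 = 2.669 Mbps.

2.67 Mbps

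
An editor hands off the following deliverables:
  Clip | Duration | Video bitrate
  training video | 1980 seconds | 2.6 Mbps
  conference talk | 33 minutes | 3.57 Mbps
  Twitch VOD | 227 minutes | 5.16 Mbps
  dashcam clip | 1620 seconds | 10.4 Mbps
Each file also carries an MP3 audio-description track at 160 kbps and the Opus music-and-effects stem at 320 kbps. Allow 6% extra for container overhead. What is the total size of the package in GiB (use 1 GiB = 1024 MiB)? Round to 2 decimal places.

Audio total: 160 + 320 = 480 kbps = 0.480 Mbps.
training video: 3.080 Mbps × 1980 s × 1.06 = 6464.3 Mb
conference talk: 4.050 Mbps × 1980 s × 1.06 = 8500.1 Mb
Twitch VOD: 5.640 Mbps × 13620 s × 1.06 = 81425.8 Mb
dashcam clip: 10.880 Mbps × 1620 s × 1.06 = 18683.1 Mb
Total: 115073.4 Mb = 14384.2 MB.
= 13.40 GiB.

13.40 GiB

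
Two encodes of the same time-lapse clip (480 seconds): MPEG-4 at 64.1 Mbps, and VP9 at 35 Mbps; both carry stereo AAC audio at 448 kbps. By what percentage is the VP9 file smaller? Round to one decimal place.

Audio: 448 kbps = 0.448 Mbps.
MPEG-4: 64.548 Mbps × 480 s = 30983.0 Mb = 3.873 GB.
VP9: 35.448 Mbps × 480 s = 17015.0 Mb = 2.127 GB.
Reduction: (1 − 2.127/3.873) × 100 = 45.08%.

45.1%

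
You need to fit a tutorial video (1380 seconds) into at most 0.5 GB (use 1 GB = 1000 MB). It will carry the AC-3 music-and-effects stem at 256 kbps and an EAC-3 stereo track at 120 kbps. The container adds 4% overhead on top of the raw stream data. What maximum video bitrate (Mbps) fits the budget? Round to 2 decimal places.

Budget: 0.5 GB = 4000.0 Mb.
Stream payload after overhead: 4000.0 / 1.04 = 3846.2 Mb.
Total bitrate budget: 3846.2 Mb / 1380 s = 2.787 Mbps.
Audio total: 256 + 120 = 376 kbps = 0.376 Mbps.
Video: 2.787 − 0.376 = 2.411 Mbps.

2.41 Mbps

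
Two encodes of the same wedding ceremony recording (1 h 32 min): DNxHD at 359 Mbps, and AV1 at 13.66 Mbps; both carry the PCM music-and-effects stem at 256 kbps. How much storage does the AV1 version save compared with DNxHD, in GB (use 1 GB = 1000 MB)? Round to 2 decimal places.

1 h 32 min = 92 min = 5520 s
Audio: 256 kbps = 0.256 Mbps.
DNxHD: 359.256 Mbps × 5520 s = 1983093.1 Mb = 247.887 GB.
AV1: 13.916 Mbps × 5520 s = 76816.3 Mb = 9.602 GB.
Saving: 247.887 − 9.602 = 238.285 GB.

238.28 GB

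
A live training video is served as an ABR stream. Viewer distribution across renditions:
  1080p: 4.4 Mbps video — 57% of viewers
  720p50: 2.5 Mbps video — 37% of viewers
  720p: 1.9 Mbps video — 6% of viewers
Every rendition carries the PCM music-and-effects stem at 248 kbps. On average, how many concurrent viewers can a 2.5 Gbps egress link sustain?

Audio: 248 kbps = 0.248 Mbps.
Average per-viewer bitrate: 0.57×4.648 + 0.37×2.748 + 0.06×2.148 = 3.795 Mbps.
2.5 Gbps = 2,500 Mbps; 2,500 / 3.795 = 658.76 → 658.

658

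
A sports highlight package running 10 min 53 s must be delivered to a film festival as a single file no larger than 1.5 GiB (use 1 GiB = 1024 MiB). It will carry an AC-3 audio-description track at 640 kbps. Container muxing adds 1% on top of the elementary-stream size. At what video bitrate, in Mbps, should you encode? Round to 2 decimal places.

Budget: 1.5 GiB = 12884.9 Mb.
Stream payload after overhead: 12884.9 / 1.01 = 12757.3 Mb.
10 min 53 s = 653 s
Total bitrate budget: 12757.3 Mb / 653 s = 19.536 Mbps.
Audio: 640 kbps = 0.640 Mbps.
Video: 19.536 − 0.640 = 18.896 Mbps.

18.90 Mbps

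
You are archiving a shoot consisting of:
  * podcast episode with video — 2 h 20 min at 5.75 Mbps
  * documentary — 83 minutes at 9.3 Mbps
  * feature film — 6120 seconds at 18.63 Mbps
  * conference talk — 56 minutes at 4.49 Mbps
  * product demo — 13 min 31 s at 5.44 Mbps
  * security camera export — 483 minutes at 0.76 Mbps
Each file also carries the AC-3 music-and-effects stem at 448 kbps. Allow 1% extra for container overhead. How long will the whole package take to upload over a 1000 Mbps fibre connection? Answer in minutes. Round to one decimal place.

4.6 minutes

Audio: 448 kbps = 0.448 Mbps.
podcast episode with video: 6.198 Mbps × 8400 s × 1.01 = 52583.8 Mb
documentary: 9.748 Mbps × 4980 s × 1.01 = 49030.5 Mb
feature film: 19.078 Mbps × 6120 s × 1.01 = 117924.9 Mb
conference talk: 4.938 Mbps × 3360 s × 1.01 = 16757.6 Mb
product demo: 5.888 Mbps × 811 s × 1.01 = 4822.9 Mb
security camera export: 1.208 Mbps × 28980 s × 1.01 = 35357.9 Mb
Total: 276477.7 Mb = 34559.7 MB.
At 1000 Mbps: 276477.7 / 1000 = 276 s ≈ 4.61 minutes.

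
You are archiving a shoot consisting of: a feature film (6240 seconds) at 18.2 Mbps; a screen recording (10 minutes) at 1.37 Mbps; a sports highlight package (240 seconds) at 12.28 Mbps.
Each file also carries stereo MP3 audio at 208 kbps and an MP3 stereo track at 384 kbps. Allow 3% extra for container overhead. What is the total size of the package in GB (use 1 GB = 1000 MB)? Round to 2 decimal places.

15.65 GB

Audio total: 208 + 384 = 592 kbps = 0.592 Mbps.
feature film: 18.792 Mbps × 6240 s × 1.03 = 120779.9 Mb
screen recording: 1.962 Mbps × 600 s × 1.03 = 1212.5 Mb
sports highlight package: 12.872 Mbps × 240 s × 1.03 = 3182.0 Mb
Total: 125174.4 Mb = 15646.8 MB.
= 15.65 GB.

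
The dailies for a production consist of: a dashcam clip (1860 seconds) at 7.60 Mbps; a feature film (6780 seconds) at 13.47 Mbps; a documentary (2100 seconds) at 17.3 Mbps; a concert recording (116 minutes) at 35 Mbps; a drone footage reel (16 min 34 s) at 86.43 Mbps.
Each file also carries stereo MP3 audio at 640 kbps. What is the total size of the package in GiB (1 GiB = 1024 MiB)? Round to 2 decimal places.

Audio: 640 kbps = 0.640 Mbps.
dashcam clip: 8.240 Mbps × 1860 s = 15326.4 Mb
feature film: 14.110 Mbps × 6780 s = 95665.8 Mb
documentary: 17.940 Mbps × 2100 s = 37674.0 Mb
concert recording: 35.640 Mbps × 6960 s = 248054.4 Mb
drone footage reel: 87.070 Mbps × 994 s = 86547.6 Mb
Total: 483268.2 Mb = 60408.5 MB.
= 56.26 GiB.

56.26 GiB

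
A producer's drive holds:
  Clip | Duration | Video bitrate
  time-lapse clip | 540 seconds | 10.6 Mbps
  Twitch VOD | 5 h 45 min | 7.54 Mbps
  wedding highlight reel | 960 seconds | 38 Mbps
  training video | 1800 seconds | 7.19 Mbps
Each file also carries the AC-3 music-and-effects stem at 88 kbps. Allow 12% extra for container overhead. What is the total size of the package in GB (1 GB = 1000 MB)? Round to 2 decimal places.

Audio: 88 kbps = 0.088 Mbps.
time-lapse clip: 10.688 Mbps × 540 s × 1.12 = 6464.1 Mb
Twitch VOD: 7.628 Mbps × 20700 s × 1.12 = 176847.6 Mb
wedding highlight reel: 38.088 Mbps × 960 s × 1.12 = 40952.2 Mb
training video: 7.278 Mbps × 1800 s × 1.12 = 14672.4 Mb
Total: 238936.3 Mb = 29867.0 MB.
= 29.87 GB.

29.87 GB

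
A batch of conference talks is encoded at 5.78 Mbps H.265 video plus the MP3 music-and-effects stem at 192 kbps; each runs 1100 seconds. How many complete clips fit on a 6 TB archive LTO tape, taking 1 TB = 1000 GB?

Audio: 192 kbps = 0.192 Mbps.
Total bitrate: 5.972 Mbps.
Per item: 5.972 Mbps × 1100 s = 6,569 Mb = 821.1 MB.
Capacity: 6 TB = 48,000,000 Mb; 7306.83 items → 7306 complete.

7306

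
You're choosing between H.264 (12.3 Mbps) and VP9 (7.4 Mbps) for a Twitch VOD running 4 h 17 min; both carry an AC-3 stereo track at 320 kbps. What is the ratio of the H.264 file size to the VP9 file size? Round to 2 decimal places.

4 h 17 min = 257 min = 15420 s
Audio: 320 kbps = 0.320 Mbps.
H.264: 12.620 Mbps × 15420 s = 194600.4 Mb = 24.325 GB.
VP9: 7.720 Mbps × 15420 s = 119042.4 Mb = 14.880 GB.
Ratio: 24.325 / 14.880 = 1.635.

1.63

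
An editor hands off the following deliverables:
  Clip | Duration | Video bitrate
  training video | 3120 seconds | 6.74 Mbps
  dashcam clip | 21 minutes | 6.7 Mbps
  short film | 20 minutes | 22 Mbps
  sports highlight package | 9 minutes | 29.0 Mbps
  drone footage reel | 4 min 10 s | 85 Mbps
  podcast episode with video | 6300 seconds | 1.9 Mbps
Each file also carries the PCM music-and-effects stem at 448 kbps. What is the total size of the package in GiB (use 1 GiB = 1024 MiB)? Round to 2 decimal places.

12.86 GiB

Audio: 448 kbps = 0.448 Mbps.
training video: 7.188 Mbps × 3120 s = 22426.6 Mb
dashcam clip: 7.148 Mbps × 1260 s = 9006.5 Mb
short film: 22.448 Mbps × 1200 s = 26937.6 Mb
sports highlight package: 29.448 Mbps × 540 s = 15901.9 Mb
drone footage reel: 85.448 Mbps × 250 s = 21362.0 Mb
podcast episode with video: 2.348 Mbps × 6300 s = 14792.4 Mb
Total: 110427.0 Mb = 13803.4 MB.
= 12.86 GiB.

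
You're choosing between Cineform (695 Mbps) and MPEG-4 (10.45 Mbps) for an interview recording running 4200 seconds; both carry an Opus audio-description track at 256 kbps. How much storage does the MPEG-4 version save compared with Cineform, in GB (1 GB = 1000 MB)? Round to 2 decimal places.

359.39 GB

Audio: 256 kbps = 0.256 Mbps.
Cineform: 695.256 Mbps × 4200 s = 2920075.2 Mb = 365.009 GB.
MPEG-4: 10.706 Mbps × 4200 s = 44965.2 Mb = 5.621 GB.
Saving: 365.009 − 5.621 = 359.389 GB.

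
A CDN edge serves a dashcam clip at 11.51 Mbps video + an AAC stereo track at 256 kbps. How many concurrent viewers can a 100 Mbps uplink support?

8

Audio: 256 kbps = 0.256 Mbps.
Per-viewer media rate: 11.766 Mbps.
100 Mbps = 100.0 Mbps; 100.0 / 11.766 = 8.50 → 8 viewers.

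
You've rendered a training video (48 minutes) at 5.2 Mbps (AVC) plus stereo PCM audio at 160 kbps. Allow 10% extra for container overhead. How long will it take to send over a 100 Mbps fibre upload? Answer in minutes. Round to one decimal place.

48 min = 2880 s
Audio: 160 kbps = 0.160 Mbps.
Total bitrate: 5.360 Mbps.
File: 5.360 Mbps × 2880 s = 15436.8 Mb.
With 10% container overhead: ×1.10. → 16980.5 Mb.
At 100 Mbps: 16980.5 / 100 = 169.8 s ≈ 2.83 minutes.

2.8 minutes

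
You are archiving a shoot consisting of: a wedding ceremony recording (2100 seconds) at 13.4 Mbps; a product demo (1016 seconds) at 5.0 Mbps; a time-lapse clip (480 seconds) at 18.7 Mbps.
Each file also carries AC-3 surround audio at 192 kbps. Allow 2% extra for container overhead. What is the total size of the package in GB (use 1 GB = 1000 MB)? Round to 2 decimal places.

Audio: 192 kbps = 0.192 Mbps.
wedding ceremony recording: 13.592 Mbps × 2100 s × 1.02 = 29114.1 Mb
product demo: 5.192 Mbps × 1016 s × 1.02 = 5380.6 Mb
time-lapse clip: 18.892 Mbps × 480 s × 1.02 = 9249.5 Mb
Total: 43744.2 Mb = 5468.0 MB.
= 5.468 GB.

5.47 GB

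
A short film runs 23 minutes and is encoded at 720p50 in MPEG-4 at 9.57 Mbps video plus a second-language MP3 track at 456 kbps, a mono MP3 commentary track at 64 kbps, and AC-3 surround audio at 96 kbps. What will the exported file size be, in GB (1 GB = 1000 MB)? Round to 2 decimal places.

23 min = 1380 s
Audio total: 456 + 64 + 96 = 616 kbps = 0.616 Mbps.
Total bitrate: 9.57 + 0.616 = 10.186 Mbps.
Stream data: 10.186 Mbps × 1380 s = 14056.7 Mb.
14,057 Mb ÷ 8 = 1,757 MB → 1.757 GB.

1.76 GB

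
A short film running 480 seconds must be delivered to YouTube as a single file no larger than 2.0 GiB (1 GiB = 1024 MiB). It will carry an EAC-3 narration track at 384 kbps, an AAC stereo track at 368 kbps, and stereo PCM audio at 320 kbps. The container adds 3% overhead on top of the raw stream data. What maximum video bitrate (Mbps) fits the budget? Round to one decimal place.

33.7 Mbps

Budget: 2.0 GiB = 17179.9 Mb.
Stream payload after overhead: 17179.9 / 1.03 = 16679.5 Mb.
Total bitrate budget: 16679.5 Mb / 480 s = 34.749 Mbps.
Audio total: 384 + 368 + 320 = 1072 kbps = 1.072 Mbps.
Video: 34.749 − 1.072 = 33.677 Mbps.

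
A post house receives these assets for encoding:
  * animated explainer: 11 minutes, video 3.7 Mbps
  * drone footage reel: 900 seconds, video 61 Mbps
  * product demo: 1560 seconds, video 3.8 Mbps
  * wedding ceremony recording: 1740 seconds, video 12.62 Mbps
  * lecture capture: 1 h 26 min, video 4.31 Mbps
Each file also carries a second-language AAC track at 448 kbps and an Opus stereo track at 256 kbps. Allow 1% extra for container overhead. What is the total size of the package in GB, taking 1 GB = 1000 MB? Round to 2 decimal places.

Audio total: 448 + 256 = 704 kbps = 0.704 Mbps.
animated explainer: 4.404 Mbps × 660 s × 1.01 = 2935.7 Mb
drone footage reel: 61.704 Mbps × 900 s × 1.01 = 56088.9 Mb
product demo: 4.504 Mbps × 1560 s × 1.01 = 7096.5 Mb
wedding ceremony recording: 13.324 Mbps × 1740 s × 1.01 = 23415.6 Mb
lecture capture: 5.014 Mbps × 5160 s × 1.01 = 26131.0 Mb
Total: 115667.7 Mb = 14458.5 MB.
= 14.46 GB.

14.46 GB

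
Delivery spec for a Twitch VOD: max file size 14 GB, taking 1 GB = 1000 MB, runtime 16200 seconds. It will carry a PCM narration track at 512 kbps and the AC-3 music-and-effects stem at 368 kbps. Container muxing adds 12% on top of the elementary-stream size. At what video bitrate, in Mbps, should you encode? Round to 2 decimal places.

5.29 Mbps

Budget: 14 GB = 112000.0 Mb.
Stream payload after overhead: 112000.0 / 1.12 = 100000.0 Mb.
Total bitrate budget: 100000.0 Mb / 16200 s = 6.173 Mbps.
Audio total: 512 + 368 = 880 kbps = 0.880 Mbps.
Video: 6.173 − 0.880 = 5.293 Mbps.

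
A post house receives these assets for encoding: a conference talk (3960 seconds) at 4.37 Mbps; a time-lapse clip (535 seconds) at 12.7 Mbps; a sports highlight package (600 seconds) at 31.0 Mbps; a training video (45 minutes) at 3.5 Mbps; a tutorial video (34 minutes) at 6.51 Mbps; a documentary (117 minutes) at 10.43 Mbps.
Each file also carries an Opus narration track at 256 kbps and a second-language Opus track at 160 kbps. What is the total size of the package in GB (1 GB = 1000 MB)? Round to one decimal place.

Audio total: 256 + 160 = 416 kbps = 0.416 Mbps.
conference talk: 4.786 Mbps × 3960 s = 18952.6 Mb
time-lapse clip: 13.116 Mbps × 535 s = 7017.1 Mb
sports highlight package: 31.416 Mbps × 600 s = 18849.6 Mb
training video: 3.916 Mbps × 2700 s = 10573.2 Mb
tutorial video: 6.926 Mbps × 2040 s = 14129.0 Mb
documentary: 10.846 Mbps × 7020 s = 76138.9 Mb
Total: 145660.4 Mb = 18207.5 MB.
= 18.21 GB.

18.2 GB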